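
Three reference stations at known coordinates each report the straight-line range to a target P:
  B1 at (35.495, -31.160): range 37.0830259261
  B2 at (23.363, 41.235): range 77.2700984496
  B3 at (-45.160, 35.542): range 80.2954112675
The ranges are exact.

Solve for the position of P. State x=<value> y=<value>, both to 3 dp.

x=-1.581 y=-31.898

eq1: (x − 35.495)² + (y + 31.160)² = 37.0830259261²
eq2: (x − 23.363)² + (y − 41.235)² = 77.2700984496²
eq3: (x + 45.160)² + (y − 35.542)² = 80.2954112675²
eq3−eq2, eq3−eq1 (x²,y² cancel):
  137.046·x + 11.386·y = -579.819414
  161.310·x − 133.404·y = 4000.383520
det = 137.046·-133.404 − 11.386·161.310 = -20119.160244
x = (-579.819414·-133.404 − 11.386·4000.383520) / -20119.160244 = -1.580675
y = (137.046·4000.383520 − -579.819414·161.310) / -20119.160244 = -31.898311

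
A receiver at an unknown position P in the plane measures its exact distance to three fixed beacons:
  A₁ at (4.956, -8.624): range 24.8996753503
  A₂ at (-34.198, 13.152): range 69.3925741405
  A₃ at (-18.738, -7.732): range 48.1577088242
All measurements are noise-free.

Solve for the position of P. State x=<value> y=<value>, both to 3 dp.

x=28.662 y=-16.241

eq1: (x − 4.956)² + (y + 8.624)² = 24.8996753503²
eq2: (x + 34.198)² + (y − 13.152)² = 69.3925741405²
eq3: (x + 18.738)² + (y + 7.732)² = 48.1577088242²
eq3−eq1, eq3−eq2 (x²,y² cancel):
  47.388·x − 1.784·y = 1387.209931
  -30.920·x + 41.768·y = -1564.582587
det = 47.388·41.768 − -1.784·-30.920 = 1924.140704
x = (1387.209931·41.768 − -1.784·-1564.582587) / 1924.140704 = 28.662025
y = (47.388·-1564.582587 − 1387.209931·-30.920) / 1924.140704 = -16.240968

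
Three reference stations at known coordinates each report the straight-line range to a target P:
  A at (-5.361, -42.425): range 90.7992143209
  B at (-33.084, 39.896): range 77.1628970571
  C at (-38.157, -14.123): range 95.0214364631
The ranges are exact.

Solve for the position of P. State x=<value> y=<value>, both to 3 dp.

eq1: (x + 5.361)² + (y + 42.425)² = 90.7992143209²
eq2: (x + 33.084)² + (y − 39.896)² = 77.1628970571²
eq3: (x + 38.157)² + (y + 14.123)² = 95.0214364631²
eq2−eq1, eq2−eq3 (x²,y² cancel):
  55.446·x − 164.642·y = -3148.005565
  -10.146·x − 108.038·y = -4105.786799
det = 55.446·-108.038 − -164.642·-10.146 = -7660.732680
x = (-3148.005565·-108.038 − -164.642·-4105.786799) / -7660.732680 = 43.844465
y = (55.446·-4105.786799 − -3148.005565·-10.146) / -7660.732680 = 33.885678

x=43.844 y=33.886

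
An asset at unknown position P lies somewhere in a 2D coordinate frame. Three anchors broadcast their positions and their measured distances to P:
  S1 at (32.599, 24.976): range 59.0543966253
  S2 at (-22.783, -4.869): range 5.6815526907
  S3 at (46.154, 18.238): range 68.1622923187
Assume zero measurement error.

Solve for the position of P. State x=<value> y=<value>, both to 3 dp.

eq1: (x − 32.599)² + (y − 24.976)² = 59.0543966253²
eq2: (x + 22.783)² + (y + 4.869)² = 5.6815526907²
eq3: (x − 46.154)² + (y − 18.238)² = 68.1622923187²
eq1−eq2, eq1−eq3 (x²,y² cancel):
  -110.764·x − 59.690·y = 2311.418593
  27.110·x − 13.476·y = -382.355350
det = -110.764·-13.476 − -59.690·27.110 = 3110.851564
x = (2311.418593·-13.476 − -59.690·-382.355350) / 3110.851564 = -17.349419
y = (-110.764·-382.355350 − 2311.418593·27.110) / 3110.851564 = -6.529193

x=-17.349 y=-6.529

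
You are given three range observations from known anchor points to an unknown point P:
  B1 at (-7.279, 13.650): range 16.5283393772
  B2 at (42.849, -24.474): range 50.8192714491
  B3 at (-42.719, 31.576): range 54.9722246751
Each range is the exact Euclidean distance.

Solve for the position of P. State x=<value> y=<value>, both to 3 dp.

eq1: (x + 7.279)² + (y − 13.650)² = 16.5283393772²
eq2: (x − 42.849)² + (y + 24.474)² = 50.8192714491²
eq3: (x + 42.719)² + (y − 31.576)² = 54.9722246751²
eq1−eq3, eq1−eq2 (x²,y² cancel):
  -70.880·x + 35.852·y = -166.109087
  100.256·x − 76.248·y = -113.705212
det = -70.880·-76.248 − 35.852·100.256 = 1810.080128
x = (-166.109087·-76.248 − 35.852·-113.705212) / 1810.080128 = 9.249339
y = (-70.880·-113.705212 − -166.109087·100.256) / 1810.080128 = 13.652908

x=9.249 y=13.653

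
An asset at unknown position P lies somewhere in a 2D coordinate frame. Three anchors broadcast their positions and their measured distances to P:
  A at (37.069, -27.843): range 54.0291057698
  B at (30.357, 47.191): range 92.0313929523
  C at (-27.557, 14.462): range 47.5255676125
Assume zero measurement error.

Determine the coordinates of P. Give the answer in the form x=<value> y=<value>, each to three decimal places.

x=-16.813 y=-31.833

eq1: (x − 37.069)² + (y + 27.843)² = 54.0291057698²
eq2: (x − 30.357)² + (y − 47.191)² = 92.0313929523²
eq3: (x + 27.557)² + (y − 14.462)² = 47.5255676125²
eq3−eq2, eq3−eq1 (x²,y² cancel):
  115.828·x + 65.458·y = -4031.097475
  129.252·x − 84.610·y = 520.341024
det = 115.828·-84.610 − 65.458·129.252 = -18260.784496
x = (-4031.097475·-84.610 − 65.458·520.341024) / -18260.784496 = -16.812568
y = (115.828·520.341024 − -4031.097475·129.252) / -18260.784496 = -31.833105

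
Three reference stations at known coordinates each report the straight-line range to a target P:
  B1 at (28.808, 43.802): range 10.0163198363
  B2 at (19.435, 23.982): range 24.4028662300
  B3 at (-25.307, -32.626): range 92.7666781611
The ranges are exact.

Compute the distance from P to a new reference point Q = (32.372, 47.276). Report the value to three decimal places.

12.521

eq1: (x − 28.808)² + (y − 43.802)² = 10.0163198363²
eq2: (x − 19.435)² + (y − 23.982)² = 24.4028662300²
eq3: (x + 25.307)² + (y + 32.626)² = 92.7666781611²
eq2−eq1, eq2−eq3 (x²,y² cancel):
  18.746·x + 39.640·y = 2290.833736
  -89.484·x − 113.216·y = -7258.112121
det = 18.746·-113.216 − 39.640·-89.484 = 1424.798624
x = (2290.833736·-113.216 − 39.640·-7258.112121) / 1424.798624 = 19.899326
y = (18.746·-7258.112121 − 2290.833736·-89.484) / 1424.798624 = 48.380448
|P − Q| = √((19.899326 − 32.372)² + (48.380448 − 47.276)²) = 12.521478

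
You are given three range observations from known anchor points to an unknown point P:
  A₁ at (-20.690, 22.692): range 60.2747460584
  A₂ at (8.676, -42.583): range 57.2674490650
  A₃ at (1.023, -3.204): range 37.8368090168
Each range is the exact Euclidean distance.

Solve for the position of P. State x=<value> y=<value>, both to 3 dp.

eq1: (x + 20.690)² + (y − 22.692)² = 60.2747460584²
eq2: (x − 8.676)² + (y + 42.583)² = 57.2674490650²
eq3: (x − 1.023)² + (y + 3.204)² = 37.8368090168²
eq1−eq2, eq1−eq3 (x²,y² cancel):
  58.732·x − 130.550·y = 1299.066191
  43.426·x − 51.792·y = 1269.730077
det = 58.732·-51.792 − -130.550·43.426 = 2627.416556
x = (1299.066191·-51.792 − -130.550·1269.730077) / 2627.416556 = 37.482456
y = (58.732·1269.730077 − 1299.066191·43.426) / 2627.416556 = 6.911937

x=37.482 y=6.912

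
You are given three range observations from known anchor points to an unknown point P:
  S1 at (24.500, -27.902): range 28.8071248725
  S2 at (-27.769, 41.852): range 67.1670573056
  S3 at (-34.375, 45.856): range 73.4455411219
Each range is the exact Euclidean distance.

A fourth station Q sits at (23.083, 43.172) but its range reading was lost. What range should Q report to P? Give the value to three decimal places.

eq1: (x − 24.500)² + (y + 27.902)² = 28.8071248725²
eq2: (x + 27.769)² + (y − 41.852)² = 67.1670573056²
eq3: (x + 34.375)² + (y − 45.856)² = 73.4455411219²
eq3−eq1, eq3−eq2 (x²,y² cancel):
  117.750·x − 147.516·y = 2658.755310
  13.212·x − 8.008·y = 121.127828
det = 117.750·-8.008 − -147.516·13.212 = 1006.039392
x = (2658.755310·-8.008 − -147.516·121.127828) / 1006.039392 = -3.402471
y = (117.750·121.127828 − 2658.755310·13.212) / 1006.039392 = -20.739420
|P − Q| = √((-3.402471 − 23.083)² + (-20.739420 − 43.172)²) = 69.182005

69.182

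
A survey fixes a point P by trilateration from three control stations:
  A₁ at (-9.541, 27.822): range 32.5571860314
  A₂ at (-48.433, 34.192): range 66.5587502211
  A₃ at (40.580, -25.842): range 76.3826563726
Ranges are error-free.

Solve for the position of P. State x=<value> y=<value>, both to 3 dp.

x=16.924 y=46.785

eq1: (x + 9.541)² + (y − 27.822)² = 32.5571860314²
eq2: (x + 48.433)² + (y − 34.192)² = 66.5587502211²
eq3: (x − 40.580)² + (y + 25.842)² = 76.3826563726²
eq3−eq2, eq3−eq1 (x²,y² cancel):
  -178.026·x + 120.068·y = 2604.545953
  -100.242·x + 107.328·y = 3324.888833
det = -178.026·107.328 − 120.068·-100.242 = -7071.318072
x = (2604.545953·107.328 − 120.068·3324.888833) / -7071.318072 = 16.923584
y = (-178.026·3324.888833 − 2604.545953·-100.242) / -7071.318072 = 46.785021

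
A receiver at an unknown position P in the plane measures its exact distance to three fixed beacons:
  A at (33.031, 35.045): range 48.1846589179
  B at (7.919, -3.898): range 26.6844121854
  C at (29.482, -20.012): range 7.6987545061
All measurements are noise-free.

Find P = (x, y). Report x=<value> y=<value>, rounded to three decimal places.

eq1: (x − 33.031)² + (y − 35.045)² = 48.1846589179²
eq2: (x − 7.919)² + (y + 3.898)² = 26.6844121854²
eq3: (x − 29.482)² + (y + 20.012)² = 7.6987545061²
eq2−eq1, eq2−eq3 (x²,y² cancel):
  50.224·x + 77.886·y = 631.590520
  43.126·x − 32.228·y = 1844.550536
det = 50.224·-32.228 − 77.886·43.126 = -4977.530708
x = (631.590520·-32.228 − 77.886·1844.550536) / -4977.530708 = 32.951994
y = (50.224·1844.550536 − 631.590520·43.126) / -4977.530708 = -13.139594

x=32.952 y=-13.140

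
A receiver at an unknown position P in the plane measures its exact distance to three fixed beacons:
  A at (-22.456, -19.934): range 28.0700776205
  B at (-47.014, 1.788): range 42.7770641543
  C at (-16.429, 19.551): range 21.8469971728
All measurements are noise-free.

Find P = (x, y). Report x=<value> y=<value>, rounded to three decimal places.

eq1: (x + 22.456)² + (y + 19.934)² = 28.0700776205²
eq2: (x + 47.014)² + (y − 1.788)² = 42.7770641543²
eq3: (x + 16.429)² + (y − 19.551)² = 21.8469971728²
eq2−eq1, eq2−eq3 (x²,y² cancel):
  49.116·x − 43.444·y = -269.928888
  61.170·x + 35.526·y = -208.773566
det = 49.116·35.526 − -43.444·61.170 = 4402.364496
x = (-269.928888·35.526 − -43.444·-208.773566) / 4402.364496 = -4.238507
y = (49.116·-208.773566 − -269.928888·61.170) / 4402.364496 = 1.421379

x=-4.239 y=1.421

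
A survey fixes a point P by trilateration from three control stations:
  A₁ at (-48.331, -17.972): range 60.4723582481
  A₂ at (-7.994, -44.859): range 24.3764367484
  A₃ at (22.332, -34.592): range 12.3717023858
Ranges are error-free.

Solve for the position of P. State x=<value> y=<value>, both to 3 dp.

eq1: (x + 48.331)² + (y + 17.972)² = 60.4723582481²
eq2: (x + 7.994)² + (y + 44.859)² = 24.3764367484²
eq3: (x − 22.332)² + (y + 34.592)² = 12.3717023858²
eq3−eq2, eq3−eq1 (x²,y² cancel):
  -60.652·x − 20.534·y = -60.242420
  -141.326·x + 33.240·y = -2540.293435
det = -60.652·33.240 − -20.534·-141.326 = -4918.060564
x = (-60.242420·33.240 − -20.534·-2540.293435) / -4918.060564 = 11.013456
y = (-60.652·-2540.293435 − -60.242420·-141.326) / -4918.060564 = -29.597044

x=11.013 y=-29.597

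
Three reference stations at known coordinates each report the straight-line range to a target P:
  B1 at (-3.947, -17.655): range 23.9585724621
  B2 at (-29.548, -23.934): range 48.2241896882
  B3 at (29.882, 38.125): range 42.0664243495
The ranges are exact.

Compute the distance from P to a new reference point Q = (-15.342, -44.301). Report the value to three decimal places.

52.154

eq1: (x + 3.947)² + (y + 17.655)² = 23.9585724621²
eq2: (x + 29.548)² + (y + 23.934)² = 48.2241896882²
eq3: (x − 29.882)² + (y − 38.125)² = 42.0664243495²
eq1−eq3, eq1−eq2 (x²,y² cancel):
  67.658·x + 111.560·y = 823.600852
  -51.202·x − 12.558·y = -632.916451
det = 67.658·-12.558 − 111.560·-51.202 = 4862.445956
x = (823.600852·-12.558 − 111.560·-632.916451) / 4862.445956 = 12.394046
y = (67.658·-632.916451 − 823.600852·-51.202) / 4862.445956 = -0.134058
|P − Q| = √((12.394046 − -15.342)² + (-0.134058 − -44.301)²) = 52.153686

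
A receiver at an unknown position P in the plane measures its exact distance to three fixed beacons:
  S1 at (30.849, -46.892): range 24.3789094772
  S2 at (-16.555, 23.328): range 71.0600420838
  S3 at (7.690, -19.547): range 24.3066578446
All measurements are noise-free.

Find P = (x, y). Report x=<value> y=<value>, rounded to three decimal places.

x=6.663 y=-43.832

eq1: (x − 30.849)² + (y + 46.892)² = 24.3789094772²
eq2: (x + 16.555)² + (y − 23.328)² = 71.0600420838²
eq3: (x − 7.690)² + (y + 19.547)² = 24.3066578446²
eq2−eq1, eq2−eq3 (x²,y² cancel):
  94.808·x − 140.440·y = 6787.455210
  48.490·x − 85.750·y = 4081.673665
det = 94.808·-85.750 − -140.440·48.490 = -1319.850400
x = (6787.455210·-85.750 − -140.440·4081.673665) / -1319.850400 = 6.662903
y = (94.808·4081.673665 − 6787.455210·48.490) / -1319.850400 = -43.831948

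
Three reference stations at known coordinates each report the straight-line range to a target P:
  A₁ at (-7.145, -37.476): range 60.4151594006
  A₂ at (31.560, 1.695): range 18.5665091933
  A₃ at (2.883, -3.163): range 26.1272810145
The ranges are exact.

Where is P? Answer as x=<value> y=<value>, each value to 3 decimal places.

x=20.212 y=16.390

eq1: (x + 7.145)² + (y + 37.476)² = 60.4151594006²
eq2: (x − 31.560)² + (y − 1.695)² = 18.5665091933²
eq3: (x − 2.883)² + (y + 3.163)² = 26.1272810145²
eq2−eq1, eq2−eq3 (x²,y² cancel):
  -77.410·x − 78.342·y = -2848.681246
  -57.354·x − 9.716·y = -1318.509917
det = -77.410·-9.716 − -78.342·-57.354 = -3741.111508
x = (-2848.681246·-9.716 − -78.342·-1318.509917) / -3741.111508 = 20.212420
y = (-77.410·-1318.509917 − -2848.681246·-57.354) / -3741.111508 = 16.390159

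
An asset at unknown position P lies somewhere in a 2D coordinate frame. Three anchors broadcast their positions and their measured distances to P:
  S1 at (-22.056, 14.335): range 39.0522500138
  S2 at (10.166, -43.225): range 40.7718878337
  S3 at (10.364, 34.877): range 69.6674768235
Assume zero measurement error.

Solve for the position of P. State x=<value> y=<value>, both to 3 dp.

eq1: (x + 22.056)² + (y − 14.335)² = 39.0522500138²
eq2: (x − 10.166)² + (y + 43.225)² = 40.7718878337²
eq3: (x − 10.364)² + (y − 34.877)² = 69.6674768235²
eq1−eq3, eq1−eq2 (x²,y² cancel):
  64.840·x + 41.084·y = -2696.620832
  64.444·x − 115.120·y = 1142.520214
det = 64.840·-115.120 − 41.084·64.444 = -10111.998096
x = (-2696.620832·-115.120 − 41.084·1142.520214) / -10111.998096 = -26.057727
y = (64.840·1142.520214 − -2696.620832·64.444) / -10111.998096 = -24.511678

x=-26.058 y=-24.512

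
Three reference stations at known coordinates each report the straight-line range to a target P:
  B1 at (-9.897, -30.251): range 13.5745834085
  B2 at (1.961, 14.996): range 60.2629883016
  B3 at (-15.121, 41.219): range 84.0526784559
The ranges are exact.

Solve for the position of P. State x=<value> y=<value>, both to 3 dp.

x=-14.991 y=-42.834

eq1: (x + 9.897)² + (y + 30.251)² = 13.5745834085²
eq2: (x − 1.961)² + (y − 14.996)² = 60.2629883016²
eq3: (x + 15.121)² + (y − 41.219)² = 84.0526784559²
eq2−eq3, eq2−eq1 (x²,y² cancel):
  -34.164·x + 52.446·y = -1734.299932
  -23.716·x − 90.494·y = 4231.706517
det = -34.164·-90.494 − 52.446·-23.716 = 4335.446352
x = (-1734.299932·-90.494 − 52.446·4231.706517) / 4335.446352 = -14.990923
y = (-34.164·4231.706517 − -1734.299932·-23.716) / 4335.446352 = -42.833578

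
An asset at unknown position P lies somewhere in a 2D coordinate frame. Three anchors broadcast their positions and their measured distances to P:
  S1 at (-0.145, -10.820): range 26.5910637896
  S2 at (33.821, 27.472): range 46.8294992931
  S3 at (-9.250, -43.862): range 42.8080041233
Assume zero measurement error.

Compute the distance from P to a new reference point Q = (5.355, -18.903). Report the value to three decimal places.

eq1: (x + 0.145)² + (y + 10.820)² = 26.5910637896²
eq2: (x − 33.821)² + (y − 27.472)² = 46.8294992931²
eq3: (x + 9.250)² + (y + 43.862)² = 42.8080041233²
eq2−eq1, eq2−eq3 (x²,y² cancel):
  -67.932·x − 76.584·y = -295.560069
  -86.142·x − 142.668·y = 471.343506
det = -67.932·-142.668 − -76.584·-86.142 = 3094.623648
x = (-295.560069·-142.668 − -76.584·471.343506) / 3094.623648 = 25.290421
y = (-67.932·471.343506 − -295.560069·-86.142) / 3094.623648 = -18.573969
|P − Q| = √((25.290421 − 5.355)² + (-18.573969 − -18.903)²) = 19.938136

19.938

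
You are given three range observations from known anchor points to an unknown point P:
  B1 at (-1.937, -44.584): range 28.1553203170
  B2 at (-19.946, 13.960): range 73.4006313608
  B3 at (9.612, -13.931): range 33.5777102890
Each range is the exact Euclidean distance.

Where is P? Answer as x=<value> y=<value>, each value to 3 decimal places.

x=26.181 y=-43.136

eq1: (x + 1.937)² + (y + 44.584)² = 28.1553203170²
eq2: (x + 19.946)² + (y − 13.960)² = 73.4006313608²
eq3: (x − 9.612)² + (y + 13.931)² = 33.5777102890²
eq3−eq1, eq3−eq2 (x²,y² cancel):
  -23.098·x − 61.306·y = 2039.762286
  -59.116·x + 55.782·y = -3953.928845
det = -23.098·55.782 − -61.306·-59.116 = -4912.618132
x = (2039.762286·55.782 − -61.306·-3953.928845) / -4912.618132 = 26.181058
y = (-23.098·-3953.928845 − 2039.762286·-59.116) / -4912.618132 = -43.135947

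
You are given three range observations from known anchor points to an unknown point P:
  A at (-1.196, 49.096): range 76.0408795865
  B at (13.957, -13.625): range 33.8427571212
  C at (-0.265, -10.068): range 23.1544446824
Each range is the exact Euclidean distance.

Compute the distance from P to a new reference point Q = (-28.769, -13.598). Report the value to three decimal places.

eq1: (x + 1.196)² + (y − 49.096)² = 76.0408795865²
eq2: (x − 13.957)² + (y + 13.625)² = 33.8427571212²
eq3: (x + 0.265)² + (y + 10.068)² = 23.1544446824²
eq1−eq3, eq1−eq2 (x²,y² cancel):
  1.862·x − 118.328·y = 2935.674277
  30.306·x − 125.442·y = 2605.474001
det = 1.862·-125.442 − -118.328·30.306 = 3352.475364
x = (2935.674277·-125.442 − -118.328·2605.474001) / 3352.475364 = -17.884196
y = (1.862·2605.474001 − 2935.674277·30.306) / 3352.475364 = -25.091057
|P − Q| = √((-17.884196 − -28.769)² + (-25.091057 − -13.598)²) = 15.829382

15.829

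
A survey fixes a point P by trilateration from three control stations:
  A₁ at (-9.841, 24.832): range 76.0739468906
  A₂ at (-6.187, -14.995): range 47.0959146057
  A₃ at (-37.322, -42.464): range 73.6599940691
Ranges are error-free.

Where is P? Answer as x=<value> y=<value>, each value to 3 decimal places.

x=36.040 y=-35.849

eq1: (x + 9.841)² + (y − 24.832)² = 76.0739468906²
eq2: (x + 6.187)² + (y + 14.995)² = 47.0959146057²
eq3: (x + 37.322)² + (y + 42.464)² = 73.6599940691²
eq1−eq3, eq1−eq2 (x²,y² cancel):
  -54.962·x − 134.592·y = 2844.100144
  7.308·x − 79.654·y = 3118.875712
det = -54.962·-79.654 − -134.592·7.308 = 5361.541484
x = (2844.100144·-79.654 − -134.592·3118.875712) / 5361.541484 = 36.040338
y = (-54.962·3118.875712 − 2844.100144·7.308) / 5361.541484 = -35.848707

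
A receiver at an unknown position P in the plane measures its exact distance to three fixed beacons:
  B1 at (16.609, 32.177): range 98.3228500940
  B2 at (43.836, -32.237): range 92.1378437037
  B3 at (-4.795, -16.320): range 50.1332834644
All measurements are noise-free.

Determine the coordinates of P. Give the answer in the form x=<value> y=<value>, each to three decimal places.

x=-47.768 y=-42.140

eq1: (x − 16.609)² + (y − 32.177)² = 98.3228500940²
eq2: (x − 43.836)² + (y + 32.237)² = 92.1378437037²
eq3: (x + 4.795)² + (y + 16.320)² = 50.1332834644²
eq1−eq2, eq1−eq3 (x²,y² cancel):
  54.454·x − 128.828·y = 2827.601463
  -42.808·x − 96.994·y = 6132.152955
det = 54.454·-96.994 − -128.828·-42.808 = -10796.580300
x = (2827.601463·-96.994 − -128.828·6132.152955) / -10796.580300 = -47.768146
y = (54.454·6132.152955 − 2827.601463·-42.808) / -10796.580300 = -42.139660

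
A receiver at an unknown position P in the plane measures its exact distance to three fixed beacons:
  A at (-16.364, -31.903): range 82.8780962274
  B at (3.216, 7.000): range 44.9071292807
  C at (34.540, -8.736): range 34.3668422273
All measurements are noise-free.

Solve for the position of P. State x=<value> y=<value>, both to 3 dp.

eq1: (x + 16.364)² + (y + 31.903)² = 82.8780962274²
eq2: (x − 3.216)² + (y − 7.000)² = 44.9071292807²
eq3: (x − 34.540)² + (y + 8.736)² = 34.3668422273²
eq1−eq2, eq1−eq3 (x²,y² cancel):
  39.160·x + 77.806·y = 3625.889325
  101.808·x + 46.334·y = 5671.446381
det = 39.160·46.334 − 77.806·101.808 = -6106.833808
x = (3625.889325·46.334 − 77.806·5671.446381) / -6106.833808 = 44.748328
y = (39.160·5671.446381 − 3625.889325·101.808) / -6106.833808 = 24.079696

x=44.748 y=24.080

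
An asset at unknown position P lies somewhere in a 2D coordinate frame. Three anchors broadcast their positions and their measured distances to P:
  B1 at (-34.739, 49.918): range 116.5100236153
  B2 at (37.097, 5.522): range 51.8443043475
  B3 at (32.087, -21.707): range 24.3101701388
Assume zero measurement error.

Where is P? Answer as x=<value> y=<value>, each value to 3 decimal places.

x=31.389 y=-46.007

eq1: (x + 34.739)² + (y − 49.918)² = 116.5100236153²
eq2: (x − 37.097)² + (y − 5.522)² = 51.8443043475²
eq3: (x − 32.087)² + (y + 21.707)² = 24.3101701388²
eq3−eq1, eq3−eq2 (x²,y² cancel):
  -133.652·x + 143.250·y = -10785.765804
  10.020·x + 54.458·y = -2190.937046
det = -133.652·54.458 − 143.250·10.020 = -8713.785616
x = (-10785.765804·54.458 − 143.250·-2190.937046) / -8713.785616 = 31.389285
y = (-133.652·-2190.937046 − -10785.765804·10.020) / -8713.785616 = -46.007156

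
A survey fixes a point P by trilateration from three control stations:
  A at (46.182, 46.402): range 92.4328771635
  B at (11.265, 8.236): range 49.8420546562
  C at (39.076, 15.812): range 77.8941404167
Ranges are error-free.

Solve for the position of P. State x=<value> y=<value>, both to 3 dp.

eq1: (x − 46.182)² + (y − 46.402)² = 92.4328771635²
eq2: (x − 11.265)² + (y − 8.236)² = 49.8420546562²
eq3: (x − 39.076)² + (y − 15.812)² = 77.8941404167²
eq2−eq3, eq2−eq1 (x²,y² cancel):
  55.622·x + 15.152·y = -2001.045500
  69.834·x + 76.332·y = -1968.415561
det = 55.622·76.332 − 15.152·69.834 = 3187.613736
x = (-2001.045500·76.332 − 15.152·-1968.415561) / 3187.613736 = -38.561251
y = (55.622·-1968.415561 − -2001.045500·69.834) / 3187.613736 = 9.491050

x=-38.561 y=9.491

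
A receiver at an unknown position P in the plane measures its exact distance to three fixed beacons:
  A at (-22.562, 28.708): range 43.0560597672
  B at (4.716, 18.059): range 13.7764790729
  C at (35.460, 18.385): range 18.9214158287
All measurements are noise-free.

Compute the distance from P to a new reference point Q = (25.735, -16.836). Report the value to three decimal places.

eq1: (x + 22.562)² + (y − 28.708)² = 43.0560597672²
eq2: (x − 4.716)² + (y − 18.059)² = 13.7764790729²
eq3: (x − 35.460)² + (y − 18.385)² = 18.9214158287²
eq2−eq3, eq2−eq1 (x²,y² cancel):
  61.488·x + 0.652·y = 1078.823087
  -54.556·x + 21.298·y = -679.207936
det = 61.488·21.298 − 0.652·-54.556 = 1345.141936
x = (1078.823087·21.298 − 0.652·-679.207936) / 1345.141936 = 17.410518
y = (61.488·-679.207936 − 1078.823087·-54.556) / 1345.141936 = 12.707309
|P − Q| = √((17.410518 − 25.735)² + (12.707309 − -16.836)²) = 30.693715

30.694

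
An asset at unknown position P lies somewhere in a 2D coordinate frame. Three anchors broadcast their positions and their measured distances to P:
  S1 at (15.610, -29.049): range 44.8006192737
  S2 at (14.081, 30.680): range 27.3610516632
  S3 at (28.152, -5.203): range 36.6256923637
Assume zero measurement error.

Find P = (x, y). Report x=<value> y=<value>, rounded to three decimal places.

x=-4.769 y=10.848

eq1: (x − 15.610)² + (y + 29.049)² = 44.8006192737²
eq2: (x − 14.081)² + (y − 30.680)² = 27.3610516632²
eq3: (x − 28.152)² + (y + 5.203)² = 36.6256923637²
eq3−eq2, eq3−eq1 (x²,y² cancel):
  -28.142·x + 71.766·y = 912.744841
  -25.084·x − 47.692·y = -397.743958
det = -28.142·-47.692 − 71.766·-25.084 = 3142.326608
x = (912.744841·-47.692 − 71.766·-397.743958) / 3142.326608 = -4.769120
y = (-28.142·-397.743958 − 912.744841·-25.084) / 3142.326608 = 10.848205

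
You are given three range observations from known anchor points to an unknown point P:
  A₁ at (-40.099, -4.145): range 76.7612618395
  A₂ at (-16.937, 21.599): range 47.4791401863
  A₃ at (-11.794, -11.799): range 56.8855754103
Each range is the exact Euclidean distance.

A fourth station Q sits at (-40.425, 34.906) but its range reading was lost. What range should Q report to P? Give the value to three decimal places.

71.217

eq1: (x + 40.099)² + (y + 4.145)² = 76.7612618395²
eq2: (x + 16.937)² + (y − 21.599)² = 47.4791401863²
eq3: (x + 11.794)² + (y + 11.799)² = 56.8855754103²
eq1−eq3, eq1−eq2 (x²,y² cancel):
  56.610·x − 15.308·y = 1309.526640
  46.324·x + 51.488·y = 2766.290510
det = 56.610·51.488 − -15.308·46.324 = 3623.863472
x = (1309.526640·51.488 − -15.308·2766.290510) / 3623.863472 = 30.291230
y = (56.610·2766.290510 − 1309.526640·46.324) / 3623.863472 = 26.473733
|P − Q| = √((30.291230 − -40.425)² + (26.473733 − 34.906)²) = 71.217191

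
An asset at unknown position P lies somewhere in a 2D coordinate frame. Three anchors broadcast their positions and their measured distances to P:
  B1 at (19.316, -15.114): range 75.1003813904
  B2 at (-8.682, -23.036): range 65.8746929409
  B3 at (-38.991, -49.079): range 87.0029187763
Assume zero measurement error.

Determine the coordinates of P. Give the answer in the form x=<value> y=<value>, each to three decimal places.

x=-33.997 y=37.780

eq1: (x − 19.316)² + (y + 15.114)² = 75.1003813904²
eq2: (x + 8.682)² + (y + 23.036)² = 65.8746929409²
eq3: (x + 38.991)² + (y + 49.079)² = 87.0029187763²
eq3−eq1, eq3−eq2 (x²,y² cancel):
  116.614·x + 67.930·y = -1398.064879
  60.618·x + 52.086·y = -92.979196
det = 116.614·52.086 − 67.930·60.618 = 1956.176064
x = (-1398.064879·52.086 − 67.930·-92.979196) / 1956.176064 = -33.996700
y = (116.614·-92.979196 − -1398.064879·60.618) / 1956.176064 = 37.780455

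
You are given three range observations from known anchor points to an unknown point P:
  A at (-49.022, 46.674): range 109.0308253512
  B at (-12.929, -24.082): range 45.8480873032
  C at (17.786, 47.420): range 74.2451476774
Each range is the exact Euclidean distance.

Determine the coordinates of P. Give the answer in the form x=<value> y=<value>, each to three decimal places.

x=32.904 y=-25.270

eq1: (x + 49.022)² + (y − 46.674)² = 109.0308253512²
eq2: (x + 12.929)² + (y + 24.082)² = 45.8480873032²
eq3: (x − 17.786)² + (y − 47.420)² = 74.2451476774²
eq3−eq2, eq3−eq1 (x²,y² cancel):
  -61.430·x − 143.004·y = 1592.398413
  -133.616·x − 1.492·y = -4358.758359
det = -61.430·-1.492 − -143.004·-133.616 = -19015.968904
x = (1592.398413·-1.492 − -143.004·-4358.758359) / -19015.968904 = 32.903700
y = (-61.430·-4358.758359 − 1592.398413·-133.616) / -19015.968904 = -25.269732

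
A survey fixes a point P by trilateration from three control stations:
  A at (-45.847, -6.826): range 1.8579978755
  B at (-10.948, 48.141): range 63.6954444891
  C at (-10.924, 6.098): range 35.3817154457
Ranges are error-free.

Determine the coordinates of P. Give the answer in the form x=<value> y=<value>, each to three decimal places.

eq1: (x + 45.847)² + (y + 6.826)² = 1.8579978755²
eq2: (x + 10.948)² + (y − 48.141)² = 63.6954444891²
eq3: (x + 10.924)² + (y − 6.098)² = 35.3817154457²
eq1−eq3, eq1−eq2 (x²,y² cancel):
  69.846·x + 25.848·y = -3240.435937
  69.798·x + 109.934·y = -3764.784593
det = 69.846·109.934 − 25.848·69.798 = 5874.311460
x = (-3240.435937·109.934 − 25.848·-3764.784593) / 5874.311460 = -44.076984
y = (69.846·-3764.784593 − -3240.435937·69.798) / 5874.311460 = -6.261023

x=-44.077 y=-6.261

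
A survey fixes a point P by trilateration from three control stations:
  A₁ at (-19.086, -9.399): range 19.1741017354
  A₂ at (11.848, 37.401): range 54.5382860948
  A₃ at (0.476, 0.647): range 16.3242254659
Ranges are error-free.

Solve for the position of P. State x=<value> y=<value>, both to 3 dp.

eq1: (x + 19.086)² + (y + 9.399)² = 19.1741017354²
eq2: (x − 11.848)² + (y − 37.401)² = 54.5382860948²
eq3: (x − 0.476)² + (y − 0.647)² = 16.3242254659²
eq2−eq3, eq2−eq1 (x²,y² cancel):
  -22.744·x − 73.508·y = 1169.379593
  -61.868·x − 93.600·y = 1520.185165
det = -22.744·-93.600 − -73.508·-61.868 = -2418.954544
x = (1169.379593·-93.600 − -73.508·1520.185165) / -2418.954544 = -0.947451
y = (-22.744·1520.185165 − 1169.379593·-61.868) / -2418.954544 = -15.615046

x=-0.947 y=-15.615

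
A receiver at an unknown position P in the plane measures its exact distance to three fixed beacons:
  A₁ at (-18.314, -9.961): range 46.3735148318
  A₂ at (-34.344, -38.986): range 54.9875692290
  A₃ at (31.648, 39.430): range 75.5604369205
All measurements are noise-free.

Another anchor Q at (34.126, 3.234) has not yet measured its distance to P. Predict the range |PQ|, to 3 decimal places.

40.872

eq1: (x + 18.314)² + (y + 9.961)² = 46.3735148318²
eq2: (x + 34.344)² + (y + 38.986)² = 54.9875692290²
eq3: (x − 31.648)² + (y − 39.430)² = 75.5604369205²
eq3−eq1, eq3−eq2 (x²,y² cancel):
  -99.924·x − 98.782·y = 1437.180063
  -131.984·x − 156.832·y = 2828.844586
det = -99.924·-156.832 − -98.782·-131.984 = 2633.637280
x = (1437.180063·-156.832 − -98.782·2828.844586) / 2633.637280 = 20.520329
y = (-99.924·2828.844586 − 1437.180063·-131.984) / 2633.637280 = -35.306568
|P − Q| = √((20.520329 − 34.126)² + (-35.306568 − 3.234)²) = 40.871624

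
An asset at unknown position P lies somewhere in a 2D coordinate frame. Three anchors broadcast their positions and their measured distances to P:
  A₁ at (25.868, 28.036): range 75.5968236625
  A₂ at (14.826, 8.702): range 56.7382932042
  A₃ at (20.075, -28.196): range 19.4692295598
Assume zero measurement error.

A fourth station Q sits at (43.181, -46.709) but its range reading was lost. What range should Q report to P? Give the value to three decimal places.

20.535

eq1: (x − 25.868)² + (y − 28.036)² = 75.5968236625²
eq2: (x − 14.826)² + (y − 8.702)² = 56.7382932042²
eq3: (x − 20.075)² + (y + 28.196)² = 19.4692295598²
eq3−eq2, eq3−eq1 (x²,y² cancel):
  -10.498·x + 73.796·y = -3742.667977
  11.586·x + 112.464·y = -5078.678169
det = -10.498·112.464 − 73.796·11.586 = -2035.647528
x = (-3742.667977·112.464 − 73.796·-5078.678169) / -2035.647528 = 22.660739
y = (-10.498·-5078.678169 − -3742.667977·11.586) / -2035.647528 = -47.492758
|P − Q| = √((22.660739 − 43.181)² + (-47.492758 − -46.709)²) = 20.535223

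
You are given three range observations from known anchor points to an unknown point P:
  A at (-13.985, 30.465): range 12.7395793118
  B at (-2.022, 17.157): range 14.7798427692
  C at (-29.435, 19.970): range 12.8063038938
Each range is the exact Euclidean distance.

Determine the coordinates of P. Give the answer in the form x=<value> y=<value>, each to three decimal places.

eq1: (x + 13.985)² + (y − 30.465)² = 12.7395793118²
eq2: (x + 2.022)² + (y − 17.157)² = 14.7798427692²
eq3: (x + 29.435)² + (y − 19.970)² = 12.8063038938²
eq3−eq2, eq3−eq1 (x²,y² cancel):
  54.826·x − 5.626·y = -1021.211325
  30.900·x + 20.990·y = -139.819137
det = 54.826·20.990 − -5.626·30.900 = 1324.641140
x = (-1021.211325·20.990 − -5.626·-139.819137) / 1324.641140 = -16.775750
y = (54.826·-139.819137 − -1021.211325·30.900) / 1324.641140 = 18.034851

x=-16.776 y=18.035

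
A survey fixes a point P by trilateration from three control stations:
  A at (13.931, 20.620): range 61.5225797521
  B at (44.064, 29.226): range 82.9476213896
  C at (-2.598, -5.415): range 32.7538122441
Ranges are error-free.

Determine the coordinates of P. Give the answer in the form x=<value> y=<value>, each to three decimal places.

x=-4.357 y=-38.122

eq1: (x − 13.931)² + (y − 20.620)² = 61.5225797521²
eq2: (x − 44.064)² + (y − 29.226)² = 82.9476213896²
eq3: (x + 2.598)² + (y + 5.415)² = 32.7538122441²
eq1−eq3, eq1−eq2 (x²,y² cancel):
  -33.058·x − 52.070·y = 2129.030271
  60.266·x + 17.212·y = -918.742064
det = -33.058·17.212 − -52.070·60.266 = 2569.056324
x = (2129.030271·17.212 − -52.070·-918.742064) / 2569.056324 = -4.357254
y = (-33.058·-918.742064 − 2129.030271·60.266) / 2569.056324 = -38.121532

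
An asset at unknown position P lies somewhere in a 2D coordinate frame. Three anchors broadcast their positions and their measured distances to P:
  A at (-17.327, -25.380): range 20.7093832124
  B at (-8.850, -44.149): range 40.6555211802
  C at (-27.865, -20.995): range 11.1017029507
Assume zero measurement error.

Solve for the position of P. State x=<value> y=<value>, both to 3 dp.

eq1: (x + 17.327)² + (y + 25.380)² = 20.7093832124²
eq2: (x + 8.850)² + (y + 44.149)² = 40.6555211802²
eq3: (x + 27.865)² + (y + 20.995)² = 11.1017029507²
eq1−eq2, eq1−eq3 (x²,y² cancel):
  16.954·x − 37.538·y = -140.905477
  -21.076·x + 8.770·y = 578.509666
det = 16.954·8.770 − -37.538·-21.076 = -642.464308
x = (-140.905477·8.770 − -37.538·578.509666) / -642.464308 = -31.877809
y = (16.954·578.509666 − -140.905477·-21.076) / -642.464308 = -10.643905

x=-31.878 y=-10.644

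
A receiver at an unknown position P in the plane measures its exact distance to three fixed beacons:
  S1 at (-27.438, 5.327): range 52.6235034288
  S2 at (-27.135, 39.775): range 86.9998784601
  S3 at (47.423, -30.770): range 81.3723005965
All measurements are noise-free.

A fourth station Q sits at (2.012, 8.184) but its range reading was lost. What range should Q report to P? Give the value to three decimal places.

65.042

eq1: (x + 27.438)² + (y − 5.327)² = 52.6235034288²
eq2: (x + 27.135)² + (y − 39.775)² = 86.9998784601²
eq3: (x − 47.423)² + (y + 30.770)² = 81.3723005965²
eq1−eq2, eq1−eq3 (x²,y² cancel):
  0.606·x + 68.896·y = -3262.607662
  149.722·x − 72.194·y = -1437.705135
det = 0.606·-72.194 − 68.896·149.722 = -10358.996476
x = (-3262.607662·-72.194 − 68.896·-1437.705135) / -10358.996476 = -32.299734
y = (0.606·-1437.705135 − -3262.607662·149.722) / -10358.996476 = -47.071441
|P − Q| = √((-32.299734 − 2.012)² + (-47.071441 − 8.184)²) = 65.041978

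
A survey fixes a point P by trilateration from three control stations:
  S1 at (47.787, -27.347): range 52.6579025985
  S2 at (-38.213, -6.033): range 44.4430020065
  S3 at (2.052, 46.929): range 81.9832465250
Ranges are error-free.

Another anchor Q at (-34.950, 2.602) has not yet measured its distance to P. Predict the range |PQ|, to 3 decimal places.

eq1: (x − 47.787)² + (y + 27.347)² = 52.6579025985²
eq2: (x + 38.213)² + (y + 6.033)² = 44.4430020065²
eq3: (x − 2.052)² + (y − 46.929)² = 81.9832465250²
eq1−eq2, eq1−eq3 (x²,y² cancel):
  -172.000·x + 42.628·y = -737.151041
  -91.470·x + 148.552·y = -4773.312038
det = -172.000·148.552 − 42.628·-91.470 = -21651.760840
x = (-737.151041·148.552 − 42.628·-4773.312038) / -21651.760840 = -4.340131
y = (-172.000·-4773.312038 − -737.151041·-91.470) / -21651.760840 = -34.804673
|P − Q| = √((-4.340131 − -34.950)² + (-34.804673 − 2.602)²) = 48.334494

48.334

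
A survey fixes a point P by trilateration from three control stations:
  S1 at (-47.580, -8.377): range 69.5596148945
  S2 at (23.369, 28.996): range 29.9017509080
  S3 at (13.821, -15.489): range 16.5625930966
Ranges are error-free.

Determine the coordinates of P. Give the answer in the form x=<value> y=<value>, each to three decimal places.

x=21.571 y=-0.852

eq1: (x + 47.580)² + (y + 8.377)² = 69.5596148945²
eq2: (x − 23.369)² + (y − 28.996)² = 29.9017509080²
eq3: (x − 13.821)² + (y + 15.489)² = 16.5625930966²
eq1−eq3, eq1−eq2 (x²,y² cancel):
  122.802·x − 14.224·y = 2661.119167
  141.898·x + 74.746·y = 2997.272965
det = 122.802·74.746 − -14.224·141.898 = 11197.315444
x = (2661.119167·74.746 − -14.224·2997.272965) / 11197.315444 = 21.571351
y = (122.802·2997.272965 − 2661.119167·141.898) / 11197.315444 = -0.851666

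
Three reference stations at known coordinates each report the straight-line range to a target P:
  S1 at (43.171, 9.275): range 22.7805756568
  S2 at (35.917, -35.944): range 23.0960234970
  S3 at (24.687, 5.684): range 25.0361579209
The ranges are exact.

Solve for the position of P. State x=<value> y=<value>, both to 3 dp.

x=40.901 y=-13.392

eq1: (x − 43.171)² + (y − 9.275)² = 22.7805756568²
eq2: (x − 35.917)² + (y + 35.944)² = 23.0960234970²
eq3: (x − 24.687)² + (y − 5.684)² = 25.0361579209²
eq3−eq2, eq3−eq1 (x²,y² cancel):
  22.460·x − 83.256·y = 2033.629102
  36.968·x + 7.182·y = 1415.859617
det = 22.460·7.182 − -83.256·36.968 = 3239.115528
x = (2033.629102·7.182 − -83.256·1415.859617) / 3239.115528 = 40.901392
y = (22.460·1415.859617 − 2033.629102·36.968) / 3239.115528 = -13.392234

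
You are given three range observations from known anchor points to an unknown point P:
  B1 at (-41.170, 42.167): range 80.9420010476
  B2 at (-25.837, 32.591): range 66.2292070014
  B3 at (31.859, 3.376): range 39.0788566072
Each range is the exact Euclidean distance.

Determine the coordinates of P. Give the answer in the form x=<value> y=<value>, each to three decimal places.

eq1: (x + 41.170)² + (y − 42.167)² = 80.9420010476²
eq2: (x + 25.837)² + (y − 32.591)² = 66.2292070014²
eq3: (x − 31.859)² + (y − 3.376)² = 39.0788566072²
eq3−eq2, eq3−eq1 (x²,y² cancel):
  -115.392·x + 58.430·y = -2155.820233
  -146.058·x + 77.582·y = -2577.818968
det = -115.392·77.582 − 58.430·-146.058 = -418.173204
x = (-2155.820233·77.582 − 58.430·-2577.818968) / -418.173204 = 39.770322
y = (-115.392·-2577.818968 − -2155.820233·-146.058) / -418.173204 = 41.645675

x=39.770 y=41.646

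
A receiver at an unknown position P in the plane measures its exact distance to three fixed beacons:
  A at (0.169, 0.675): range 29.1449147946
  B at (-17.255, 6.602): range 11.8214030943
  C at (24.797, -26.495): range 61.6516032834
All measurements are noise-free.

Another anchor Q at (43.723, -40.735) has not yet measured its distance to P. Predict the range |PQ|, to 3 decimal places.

eq1: (x − 0.169)² + (y − 0.675)² = 29.1449147946²
eq2: (x + 17.255)² + (y − 6.602)² = 11.8214030943²
eq3: (x − 24.797)² + (y + 26.495)² = 61.6516032834²
eq1−eq3, eq1−eq2 (x²,y² cancel):
  49.256·x − 54.340·y = -1635.102081
  -34.848·x + 11.854·y = 1050.517730
det = 49.256·11.854 − -54.340·-34.848 = -1309.759696
x = (-1635.102081·11.854 − -54.340·1050.517730) / -1309.759696 = -28.785917
y = (49.256·1050.517730 − -1635.102081·-34.848) / -1309.759696 = 3.997478
|P − Q| = √((-28.785917 − 43.723)² + (3.997478 − -40.735)²) = 85.197052

85.197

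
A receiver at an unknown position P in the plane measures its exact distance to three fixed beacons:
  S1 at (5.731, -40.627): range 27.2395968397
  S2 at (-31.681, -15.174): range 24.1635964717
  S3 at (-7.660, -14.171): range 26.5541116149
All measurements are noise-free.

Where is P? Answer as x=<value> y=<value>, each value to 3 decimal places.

eq1: (x − 5.731)² + (y + 40.627)² = 27.2395968397²
eq2: (x + 31.681)² + (y + 15.174)² = 24.1635964717²
eq3: (x + 7.660)² + (y + 14.171)² = 26.5541116149²
eq1−eq2, eq1−eq3 (x²,y² cancel):
  -74.824·x + 50.906·y = -291.345211
  -26.782·x + 52.912·y = -1387.029857
det = -74.824·52.912 − 50.906·-26.782 = -2595.722996
x = (-291.345211·52.912 − 50.906·-1387.029857) / -2595.722996 = -21.262856
y = (-74.824·-1387.029857 − -291.345211·-26.782) / -2595.722996 = -36.976332

x=-21.263 y=-36.976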